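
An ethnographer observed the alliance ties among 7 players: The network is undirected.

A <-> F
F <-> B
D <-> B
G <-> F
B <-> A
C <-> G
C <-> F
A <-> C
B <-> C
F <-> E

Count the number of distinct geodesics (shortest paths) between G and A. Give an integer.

2

The shortest distance is 2. The length-2 paths are: G–F–A; G–C–A.
That gives 2 distinct shortest paths.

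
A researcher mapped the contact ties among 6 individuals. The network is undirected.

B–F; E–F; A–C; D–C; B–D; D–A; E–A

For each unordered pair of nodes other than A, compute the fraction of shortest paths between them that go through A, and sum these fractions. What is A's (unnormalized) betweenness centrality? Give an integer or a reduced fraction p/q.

5/2

Pairs whose geodesics pass through A — D–E: 1; C–E: 1; C–F: 1/2.
All other pairs contribute 0.
Summing the contributions gives betweenness(A) = 5/2.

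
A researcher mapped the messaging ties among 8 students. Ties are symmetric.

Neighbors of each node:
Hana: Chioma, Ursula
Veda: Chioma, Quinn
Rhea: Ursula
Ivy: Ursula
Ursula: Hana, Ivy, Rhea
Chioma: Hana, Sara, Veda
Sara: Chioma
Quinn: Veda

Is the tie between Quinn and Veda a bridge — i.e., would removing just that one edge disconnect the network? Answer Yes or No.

Without the Quinn–Veda edge there is no alternate route between Quinn and Veda, so the network disconnects. It is a bridge.

Yes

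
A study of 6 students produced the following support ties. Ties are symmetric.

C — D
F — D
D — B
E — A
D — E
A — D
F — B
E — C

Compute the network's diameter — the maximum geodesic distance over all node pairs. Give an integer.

2

Eccentricity of each node (its greatest distance to any other): A:2, B:2, C:2, D:1, E:2, F:2.
The maximum eccentricity is 2, realized for instance by the pair A–C via A – D – C. So the diameter is 2.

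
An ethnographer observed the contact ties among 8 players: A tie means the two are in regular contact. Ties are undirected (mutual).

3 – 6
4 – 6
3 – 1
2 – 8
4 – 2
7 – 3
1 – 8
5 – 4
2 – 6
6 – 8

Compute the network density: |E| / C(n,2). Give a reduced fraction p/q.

5/14

There are 10 edges and 8 nodes, so the maximum possible is C(8,2) = 28.
Density = 10/28 = 5/14.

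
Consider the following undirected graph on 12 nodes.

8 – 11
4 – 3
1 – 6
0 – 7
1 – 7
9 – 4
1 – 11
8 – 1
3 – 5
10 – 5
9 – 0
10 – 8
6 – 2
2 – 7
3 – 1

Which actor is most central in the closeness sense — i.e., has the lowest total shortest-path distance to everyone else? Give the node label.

1

Farness (sum of distances to all others) for each node — 0:28, 1:18, 2:30, 3:21, 4:27, 5:28, 6:26, 7:22, 8:24, 9:31, 10:29, 11:26.
The smallest farness is 18, for 1, so 1 has the highest closeness.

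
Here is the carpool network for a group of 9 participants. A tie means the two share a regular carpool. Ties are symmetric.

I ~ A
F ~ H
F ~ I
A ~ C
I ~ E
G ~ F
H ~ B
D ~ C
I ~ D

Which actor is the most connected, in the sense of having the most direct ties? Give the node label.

Degrees — A:2, B:1, C:2, D:2, E:1, F:3, G:1, H:2, I:4.
The maximum is 4, attained only by I.

I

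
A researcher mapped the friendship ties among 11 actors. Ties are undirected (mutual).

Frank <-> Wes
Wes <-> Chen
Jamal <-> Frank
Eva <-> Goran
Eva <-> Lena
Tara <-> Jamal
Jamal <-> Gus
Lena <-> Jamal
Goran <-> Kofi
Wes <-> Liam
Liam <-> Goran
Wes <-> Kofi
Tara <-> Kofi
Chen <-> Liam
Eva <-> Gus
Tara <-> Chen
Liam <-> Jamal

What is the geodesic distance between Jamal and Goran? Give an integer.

One shortest route is Jamal – Liam – Goran, which uses 2 edges, and Jamal and Goran are not directly tied, so nothing shorter exists. So d(Jamal,Goran) = 2.

2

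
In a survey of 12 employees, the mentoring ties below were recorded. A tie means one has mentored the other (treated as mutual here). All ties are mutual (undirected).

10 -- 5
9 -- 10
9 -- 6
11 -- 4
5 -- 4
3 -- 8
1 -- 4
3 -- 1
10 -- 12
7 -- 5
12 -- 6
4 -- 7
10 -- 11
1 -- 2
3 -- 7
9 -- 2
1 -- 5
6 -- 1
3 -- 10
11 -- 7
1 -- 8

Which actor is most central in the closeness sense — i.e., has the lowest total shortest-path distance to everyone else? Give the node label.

Farness (sum of distances to all others) for each node — 1:16, 2:23, 3:18, 4:20, 5:18, 6:21, 7:22, 8:23, 9:22, 10:17, 11:22, 12:24.
The smallest farness is 16, for 1, so 1 has the highest closeness.

1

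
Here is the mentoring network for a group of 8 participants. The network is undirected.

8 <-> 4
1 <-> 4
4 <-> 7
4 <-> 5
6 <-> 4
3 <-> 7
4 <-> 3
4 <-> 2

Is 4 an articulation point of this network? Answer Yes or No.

Removing 4 leaves {1} with no path to {3 and 7}, so the network splits into 6 components. 4 is a cut vertex.

Yes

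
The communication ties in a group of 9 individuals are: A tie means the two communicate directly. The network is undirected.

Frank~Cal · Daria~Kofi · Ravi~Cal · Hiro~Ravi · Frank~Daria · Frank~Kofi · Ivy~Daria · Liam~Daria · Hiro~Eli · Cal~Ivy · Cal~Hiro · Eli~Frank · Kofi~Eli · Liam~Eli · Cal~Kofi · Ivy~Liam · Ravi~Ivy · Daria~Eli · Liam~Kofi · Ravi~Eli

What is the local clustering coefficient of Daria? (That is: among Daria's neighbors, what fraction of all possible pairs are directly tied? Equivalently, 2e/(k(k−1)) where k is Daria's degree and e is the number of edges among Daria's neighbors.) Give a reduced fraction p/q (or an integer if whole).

Daria's neighbors: Eli, Frank, Ivy, Kofi, and Liam (k = 5).
Possible neighbor pairs: C(5,2) = 10. Edges among them: Eli–Frank, Eli–Kofi, Eli–Liam, Frank–Kofi, Ivy–Liam, Kofi–Liam → e = 6.
Clustering(Daria) = 6/10 = 3/5.

3/5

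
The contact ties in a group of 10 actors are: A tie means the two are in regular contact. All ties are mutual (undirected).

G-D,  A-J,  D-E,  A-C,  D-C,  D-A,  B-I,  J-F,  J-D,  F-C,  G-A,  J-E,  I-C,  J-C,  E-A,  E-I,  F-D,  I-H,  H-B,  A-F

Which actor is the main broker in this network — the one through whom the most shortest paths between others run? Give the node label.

Unnormalized betweenness of each node: A:49/12, B:0, C:9, D:49/12, E:6, F:0, G:0, H:0, I:57/4, J:7/12.
I has the largest value, 57/4, making it the main broker — the node through which the most shortest paths run.

I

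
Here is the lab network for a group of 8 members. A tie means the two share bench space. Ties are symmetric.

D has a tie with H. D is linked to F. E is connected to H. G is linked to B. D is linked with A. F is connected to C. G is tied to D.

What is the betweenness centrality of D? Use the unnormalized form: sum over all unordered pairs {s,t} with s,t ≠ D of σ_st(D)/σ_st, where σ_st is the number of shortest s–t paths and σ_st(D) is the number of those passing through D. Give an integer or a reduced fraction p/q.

18

Pairs whose geodesics pass through D — C–G: 1; C–E: 1; C–H: 1; C–B: 1; C–A: 1; G–E: 1; G–H: 1; G–A: 1; G–F: 1; E–B: 1; E–A: 1; E–F: 1; H–B: 1; H–A: 1 … (+4 more pairs).
All other pairs contribute 0.
Summing the contributions gives betweenness(D) = 18.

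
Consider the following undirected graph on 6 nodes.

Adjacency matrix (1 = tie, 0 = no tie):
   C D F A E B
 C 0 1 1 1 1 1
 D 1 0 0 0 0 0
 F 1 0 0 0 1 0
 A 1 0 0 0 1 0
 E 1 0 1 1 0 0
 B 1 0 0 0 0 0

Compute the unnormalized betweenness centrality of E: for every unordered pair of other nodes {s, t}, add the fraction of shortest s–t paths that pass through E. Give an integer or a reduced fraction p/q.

1/2

Pairs whose geodesics pass through E — F–A: 1/2.
All other pairs contribute 0.
Summing the contributions gives betweenness(E) = 1/2.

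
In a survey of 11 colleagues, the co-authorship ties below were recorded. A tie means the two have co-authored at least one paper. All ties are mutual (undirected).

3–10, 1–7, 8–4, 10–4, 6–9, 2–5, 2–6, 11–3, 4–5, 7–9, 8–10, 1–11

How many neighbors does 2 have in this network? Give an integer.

2

2 is directly tied to 5 and 6. That is 2 neighbors, so the degree of 2 is 2.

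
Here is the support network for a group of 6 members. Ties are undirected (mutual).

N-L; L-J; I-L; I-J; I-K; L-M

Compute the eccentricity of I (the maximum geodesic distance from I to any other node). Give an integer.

Distances from I: J:1, K:1, L:1, M:2, N:2.
The largest is 2 (to M and N), so the eccentricity of I is 2.

2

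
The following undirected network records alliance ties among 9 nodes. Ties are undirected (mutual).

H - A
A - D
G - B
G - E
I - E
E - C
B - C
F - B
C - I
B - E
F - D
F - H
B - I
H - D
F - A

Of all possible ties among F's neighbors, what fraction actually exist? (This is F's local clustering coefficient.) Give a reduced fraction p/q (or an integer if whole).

F's neighbors: A, B, D, and H (k = 4).
Possible neighbor pairs: C(4,2) = 6. Edges among them: A–D, A–H, D–H → e = 3.
Clustering(F) = 3/6 = 1/2.

1/2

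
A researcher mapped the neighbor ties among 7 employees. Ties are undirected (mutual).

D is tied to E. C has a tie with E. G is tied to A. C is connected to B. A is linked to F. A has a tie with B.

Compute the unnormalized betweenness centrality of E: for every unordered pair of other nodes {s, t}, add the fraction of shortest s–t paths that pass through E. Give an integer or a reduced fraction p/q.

5

Pairs whose geodesics pass through E — A–D: 1; G–D: 1; B–D: 1; C–D: 1; F–D: 1.
All other pairs contribute 0.
Summing the contributions gives betweenness(E) = 5.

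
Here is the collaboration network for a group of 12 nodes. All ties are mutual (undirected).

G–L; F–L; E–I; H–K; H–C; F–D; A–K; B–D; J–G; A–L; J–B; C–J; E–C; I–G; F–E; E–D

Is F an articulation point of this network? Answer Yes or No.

No

Even without F, every remaining node can still reach every other (the residual graph is connected), so F is not a cut vertex.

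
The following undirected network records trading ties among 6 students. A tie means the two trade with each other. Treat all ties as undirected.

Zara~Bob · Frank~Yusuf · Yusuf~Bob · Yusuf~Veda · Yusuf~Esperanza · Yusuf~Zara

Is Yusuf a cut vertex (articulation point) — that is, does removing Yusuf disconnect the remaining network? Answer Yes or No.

Yes

Removing Yusuf leaves {Bob and Zara} with no path to {Veda}, so the network splits into 4 components. Yusuf is a cut vertex.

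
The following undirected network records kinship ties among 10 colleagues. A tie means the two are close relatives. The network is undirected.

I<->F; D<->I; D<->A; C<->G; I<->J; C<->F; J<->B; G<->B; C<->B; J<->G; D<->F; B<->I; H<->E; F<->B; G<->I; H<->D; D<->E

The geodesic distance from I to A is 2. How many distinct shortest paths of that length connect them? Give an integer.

1

The shortest distance is 2, and the only length-2 path is I–D–A. So there is exactly 1 shortest path.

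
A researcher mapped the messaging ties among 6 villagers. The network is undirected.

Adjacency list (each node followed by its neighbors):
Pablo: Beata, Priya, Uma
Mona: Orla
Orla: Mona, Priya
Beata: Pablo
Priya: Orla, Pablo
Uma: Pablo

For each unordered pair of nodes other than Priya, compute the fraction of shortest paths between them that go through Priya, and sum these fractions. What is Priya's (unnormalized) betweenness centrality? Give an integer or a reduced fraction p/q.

Pairs whose geodesics pass through Priya — Uma–Orla: 1; Uma–Mona: 1; Beata–Orla: 1; Beata–Mona: 1; Pablo–Orla: 1; Pablo–Mona: 1.
All other pairs contribute 0.
Summing the contributions gives betweenness(Priya) = 6.

6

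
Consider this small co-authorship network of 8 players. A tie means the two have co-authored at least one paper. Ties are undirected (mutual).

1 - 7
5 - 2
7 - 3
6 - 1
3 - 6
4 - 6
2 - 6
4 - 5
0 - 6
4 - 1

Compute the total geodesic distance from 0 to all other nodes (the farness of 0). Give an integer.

15

Distances from 0: 1:2, 2:2, 3:2, 4:2, 5:3, 6:1, 7:3.
Sum = 2 + 2 + 2 + 2 + 3 + 1 + 3 = 15.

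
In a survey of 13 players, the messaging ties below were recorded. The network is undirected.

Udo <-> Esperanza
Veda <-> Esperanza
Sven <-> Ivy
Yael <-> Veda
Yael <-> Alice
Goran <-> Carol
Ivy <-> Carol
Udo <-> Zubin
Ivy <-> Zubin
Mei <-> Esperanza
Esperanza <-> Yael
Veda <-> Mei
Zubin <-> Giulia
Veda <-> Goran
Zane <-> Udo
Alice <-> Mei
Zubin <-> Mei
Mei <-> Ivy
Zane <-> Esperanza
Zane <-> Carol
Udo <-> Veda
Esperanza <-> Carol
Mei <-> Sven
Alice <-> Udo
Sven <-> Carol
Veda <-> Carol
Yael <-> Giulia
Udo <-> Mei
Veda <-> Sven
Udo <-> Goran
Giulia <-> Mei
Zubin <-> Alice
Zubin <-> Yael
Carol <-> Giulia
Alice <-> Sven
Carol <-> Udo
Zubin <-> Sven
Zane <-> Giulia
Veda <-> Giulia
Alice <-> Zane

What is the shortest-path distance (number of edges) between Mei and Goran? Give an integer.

One shortest route is Mei – Veda – Goran, which uses 2 edges, and Mei and Goran are not directly tied, so nothing shorter exists. So d(Mei,Goran) = 2.

2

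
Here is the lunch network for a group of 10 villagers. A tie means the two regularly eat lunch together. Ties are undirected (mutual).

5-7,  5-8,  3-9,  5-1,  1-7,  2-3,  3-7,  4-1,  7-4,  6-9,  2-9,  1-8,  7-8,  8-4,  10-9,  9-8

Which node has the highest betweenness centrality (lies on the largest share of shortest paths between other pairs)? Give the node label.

9

Unnormalized betweenness of each node: 1:1/3, 2:0, 3:4, 4:0, 5:0, 6:0, 7:16/3, 8:37/3, 9:18, 10:0.
9 has the largest value, 18, making it the main broker — the node through which the most shortest paths run.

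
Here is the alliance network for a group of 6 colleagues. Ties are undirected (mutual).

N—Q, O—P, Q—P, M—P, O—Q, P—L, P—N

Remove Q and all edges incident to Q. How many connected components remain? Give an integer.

1

Q's neighbors (N, O, and P) remain reachable from one another through other ties, so the rest of the network stays in one piece.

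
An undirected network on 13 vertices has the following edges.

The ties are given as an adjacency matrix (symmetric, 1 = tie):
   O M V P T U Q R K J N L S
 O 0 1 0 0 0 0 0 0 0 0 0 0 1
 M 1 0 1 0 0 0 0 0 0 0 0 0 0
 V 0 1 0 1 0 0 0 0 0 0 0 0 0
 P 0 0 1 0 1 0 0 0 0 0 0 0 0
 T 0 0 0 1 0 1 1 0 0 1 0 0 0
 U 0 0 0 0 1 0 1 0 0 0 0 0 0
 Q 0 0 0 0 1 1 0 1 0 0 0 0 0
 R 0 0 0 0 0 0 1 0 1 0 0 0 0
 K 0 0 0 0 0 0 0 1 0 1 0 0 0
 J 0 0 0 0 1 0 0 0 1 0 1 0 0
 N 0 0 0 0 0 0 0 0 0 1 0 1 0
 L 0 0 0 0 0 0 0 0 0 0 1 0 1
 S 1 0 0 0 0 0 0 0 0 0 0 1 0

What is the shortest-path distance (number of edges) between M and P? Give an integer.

One shortest route is M – V – P, which uses 2 edges, and M and P are not directly tied, so nothing shorter exists. So d(M,P) = 2.

2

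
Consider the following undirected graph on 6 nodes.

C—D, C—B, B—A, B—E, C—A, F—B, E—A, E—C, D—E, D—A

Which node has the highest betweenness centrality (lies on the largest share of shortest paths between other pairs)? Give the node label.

Unnormalized betweenness of each node: A:2/3, B:4, C:2/3, D:0, E:2/3, F:0.
B has the largest value, 4, making it the main broker — the node through which the most shortest paths run.

B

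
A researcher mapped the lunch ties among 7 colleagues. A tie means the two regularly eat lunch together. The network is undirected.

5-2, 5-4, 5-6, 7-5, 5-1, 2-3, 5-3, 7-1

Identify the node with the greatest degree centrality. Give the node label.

5

Degrees — 1:2, 2:2, 3:2, 4:1, 5:6, 6:1, 7:2.
The maximum is 6, attained only by 5.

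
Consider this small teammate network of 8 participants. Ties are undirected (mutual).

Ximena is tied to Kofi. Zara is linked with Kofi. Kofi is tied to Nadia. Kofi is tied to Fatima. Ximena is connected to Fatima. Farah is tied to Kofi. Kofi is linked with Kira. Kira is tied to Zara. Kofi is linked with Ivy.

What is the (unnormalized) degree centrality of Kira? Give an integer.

2

Kira is directly tied to Kofi and Zara. That is 2 neighbors, so the degree of Kira is 2.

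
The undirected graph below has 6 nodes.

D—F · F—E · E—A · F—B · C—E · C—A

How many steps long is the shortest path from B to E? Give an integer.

One shortest route is B – F – E, which uses 2 edges, and B and E are not directly tied, so nothing shorter exists. So d(B,E) = 2.

2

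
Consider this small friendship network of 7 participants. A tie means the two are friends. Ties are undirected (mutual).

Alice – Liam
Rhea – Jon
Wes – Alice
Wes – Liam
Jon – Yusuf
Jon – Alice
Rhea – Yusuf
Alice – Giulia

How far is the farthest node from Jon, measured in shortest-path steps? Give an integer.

2

Distances from Jon: Alice:1, Giulia:2, Liam:2, Rhea:1, Wes:2, Yusuf:1.
The largest is 2 (to Liam, Wes, and Giulia), so the eccentricity of Jon is 2.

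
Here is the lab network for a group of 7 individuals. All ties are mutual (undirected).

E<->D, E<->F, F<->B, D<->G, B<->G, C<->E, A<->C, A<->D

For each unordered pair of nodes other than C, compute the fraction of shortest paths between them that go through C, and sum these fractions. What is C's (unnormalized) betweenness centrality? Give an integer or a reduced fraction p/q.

Pairs whose geodesics pass through C — A–E: 1/2; A–F: 1/2.
All other pairs contribute 0.
Summing the contributions gives betweenness(C) = 1.

1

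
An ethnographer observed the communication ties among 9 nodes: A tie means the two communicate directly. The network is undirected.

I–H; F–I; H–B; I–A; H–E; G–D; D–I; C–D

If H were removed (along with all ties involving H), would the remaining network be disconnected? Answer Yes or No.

Yes

Removing H leaves {B} with no path to {A, C, D, F, G, and I}, so the network splits into 3 components. H is a cut vertex.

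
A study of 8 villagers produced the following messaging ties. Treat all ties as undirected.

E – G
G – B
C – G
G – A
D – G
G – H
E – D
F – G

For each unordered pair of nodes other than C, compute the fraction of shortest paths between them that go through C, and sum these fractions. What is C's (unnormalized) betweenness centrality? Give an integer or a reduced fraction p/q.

0

No shortest path between any pair of other nodes passes through C.
Summing the contributions gives betweenness(C) = 0.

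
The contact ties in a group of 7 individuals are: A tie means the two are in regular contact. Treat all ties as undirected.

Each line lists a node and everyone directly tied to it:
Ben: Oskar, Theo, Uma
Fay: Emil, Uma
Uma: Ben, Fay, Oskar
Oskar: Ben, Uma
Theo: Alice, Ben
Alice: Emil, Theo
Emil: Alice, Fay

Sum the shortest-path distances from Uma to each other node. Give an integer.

10

Distances from Uma: Alice:3, Ben:1, Emil:2, Fay:1, Oskar:1, Theo:2.
Sum = 3 + 1 + 2 + 1 + 1 + 2 = 10.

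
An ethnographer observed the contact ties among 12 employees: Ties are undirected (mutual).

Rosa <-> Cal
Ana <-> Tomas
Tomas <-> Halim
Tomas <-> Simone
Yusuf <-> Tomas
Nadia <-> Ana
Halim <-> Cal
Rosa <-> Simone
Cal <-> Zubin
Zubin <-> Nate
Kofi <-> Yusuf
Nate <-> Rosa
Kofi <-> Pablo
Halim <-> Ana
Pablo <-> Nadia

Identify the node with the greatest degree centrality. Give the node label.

Tomas

Degrees — Ana:3, Cal:3, Halim:3, Kofi:2, Nadia:2, Nate:2, Pablo:2, Rosa:3, Simone:2, Tomas:4, Yusuf:2, Zubin:2.
The maximum is 4, attained only by Tomas.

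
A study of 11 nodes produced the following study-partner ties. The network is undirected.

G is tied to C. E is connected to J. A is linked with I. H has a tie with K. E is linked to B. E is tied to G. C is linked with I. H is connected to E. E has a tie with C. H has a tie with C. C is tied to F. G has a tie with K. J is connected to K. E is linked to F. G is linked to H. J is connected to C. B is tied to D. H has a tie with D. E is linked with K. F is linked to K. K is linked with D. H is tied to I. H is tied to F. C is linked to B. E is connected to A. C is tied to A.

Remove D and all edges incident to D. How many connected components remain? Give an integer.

D's neighbors (B, H, and K) remain reachable from one another through other ties, so the rest of the network stays in one piece.

1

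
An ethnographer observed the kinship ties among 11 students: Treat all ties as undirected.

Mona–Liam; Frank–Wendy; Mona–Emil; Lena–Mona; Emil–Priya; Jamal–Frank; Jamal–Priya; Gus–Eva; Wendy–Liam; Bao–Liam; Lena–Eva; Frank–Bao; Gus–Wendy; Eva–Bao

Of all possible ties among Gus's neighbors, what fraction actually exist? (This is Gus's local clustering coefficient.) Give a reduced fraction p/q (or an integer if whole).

0

Gus's neighbors: Eva and Wendy (k = 2).
Possible neighbor pairs: C(2,2) = 1. Edges among them: none → e = 0.
Clustering(Gus) = 0/1.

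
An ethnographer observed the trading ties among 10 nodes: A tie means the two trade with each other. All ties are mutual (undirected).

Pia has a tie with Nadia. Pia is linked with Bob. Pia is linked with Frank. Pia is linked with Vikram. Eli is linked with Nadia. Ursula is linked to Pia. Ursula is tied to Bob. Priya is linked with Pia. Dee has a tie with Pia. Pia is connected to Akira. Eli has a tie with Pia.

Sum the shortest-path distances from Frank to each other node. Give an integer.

17

Distances from Frank: Akira:2, Bob:2, Dee:2, Eli:2, Nadia:2, Pia:1, Priya:2, Ursula:2, Vikram:2.
Sum = 2 + 2 + 2 + 2 + 2 + 1 + 2 + 2 + 2 = 17.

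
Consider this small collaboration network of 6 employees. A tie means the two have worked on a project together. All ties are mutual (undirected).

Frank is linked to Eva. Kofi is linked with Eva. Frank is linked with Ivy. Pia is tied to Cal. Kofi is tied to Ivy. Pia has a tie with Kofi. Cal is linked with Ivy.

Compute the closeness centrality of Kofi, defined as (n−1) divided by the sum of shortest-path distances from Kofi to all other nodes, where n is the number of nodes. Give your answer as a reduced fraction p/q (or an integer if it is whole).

5/7

Distances from Kofi: Cal:2, Eva:1, Frank:2, Ivy:1, Pia:1. Sum = 7.
n = 6, so closeness = 5/7.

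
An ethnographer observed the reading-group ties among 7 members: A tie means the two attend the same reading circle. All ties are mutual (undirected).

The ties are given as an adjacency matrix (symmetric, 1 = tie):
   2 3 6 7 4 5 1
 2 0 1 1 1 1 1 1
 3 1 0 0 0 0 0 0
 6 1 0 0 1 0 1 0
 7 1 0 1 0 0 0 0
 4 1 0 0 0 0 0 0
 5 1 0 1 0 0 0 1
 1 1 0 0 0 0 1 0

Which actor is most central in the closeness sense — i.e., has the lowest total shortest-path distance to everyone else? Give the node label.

2

Farness (sum of distances to all others) for each node — 1:10, 2:6, 3:11, 4:11, 5:9, 6:9, 7:10.
The smallest farness is 6, for 2, so 2 has the highest closeness.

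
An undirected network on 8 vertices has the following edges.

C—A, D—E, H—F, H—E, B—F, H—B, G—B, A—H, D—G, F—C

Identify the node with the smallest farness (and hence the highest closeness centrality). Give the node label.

Farness (sum of distances to all others) for each node — A:14, B:11, C:16, D:16, E:13, F:12, G:14, H:10.
The smallest farness is 10, for H, so H has the highest closeness.

H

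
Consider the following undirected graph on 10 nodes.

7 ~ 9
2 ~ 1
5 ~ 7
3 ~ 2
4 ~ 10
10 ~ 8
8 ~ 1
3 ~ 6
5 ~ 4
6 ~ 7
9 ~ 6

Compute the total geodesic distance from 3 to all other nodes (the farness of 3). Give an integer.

Distances from 3: 1:2, 2:1, 4:4, 5:3, 6:1, 7:2, 8:3, 9:2, 10:4.
Sum = 2 + 1 + 4 + 3 + 1 + 2 + 3 + 2 + 4 = 22.

22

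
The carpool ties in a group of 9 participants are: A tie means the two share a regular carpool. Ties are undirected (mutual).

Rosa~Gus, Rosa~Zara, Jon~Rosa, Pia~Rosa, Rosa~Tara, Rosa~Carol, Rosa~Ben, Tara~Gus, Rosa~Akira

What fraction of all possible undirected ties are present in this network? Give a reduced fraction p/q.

1/4

There are 9 edges and 9 nodes, so the maximum possible is C(9,2) = 36.
Density = 9/36 = 1/4.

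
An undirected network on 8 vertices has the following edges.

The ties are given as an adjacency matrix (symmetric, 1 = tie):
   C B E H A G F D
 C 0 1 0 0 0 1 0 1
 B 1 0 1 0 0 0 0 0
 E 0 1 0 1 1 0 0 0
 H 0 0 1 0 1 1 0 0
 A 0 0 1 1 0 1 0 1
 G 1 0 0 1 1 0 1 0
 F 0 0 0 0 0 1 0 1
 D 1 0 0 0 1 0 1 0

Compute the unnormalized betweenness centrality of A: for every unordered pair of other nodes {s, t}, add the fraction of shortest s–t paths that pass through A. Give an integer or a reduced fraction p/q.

7/2

Pairs whose geodesics pass through A — E–G: 1/2; E–F: 2/3; E–D: 1; H–D: 1; G–D: 1/3.
All other pairs contribute 0.
Summing the contributions gives betweenness(A) = 7/2.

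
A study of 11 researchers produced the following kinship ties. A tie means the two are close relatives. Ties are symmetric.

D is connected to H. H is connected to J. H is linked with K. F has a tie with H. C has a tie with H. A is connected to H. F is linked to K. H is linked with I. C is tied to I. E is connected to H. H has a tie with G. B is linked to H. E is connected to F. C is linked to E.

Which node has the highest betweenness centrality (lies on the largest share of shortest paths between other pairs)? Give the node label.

Unnormalized betweenness of each node: A:0, B:0, C:1/2, D:0, E:1/2, F:1/2, G:0, H:79/2, I:0, J:0, K:0.
H has the largest value, 79/2, making it the main broker — the node through which the most shortest paths run.

H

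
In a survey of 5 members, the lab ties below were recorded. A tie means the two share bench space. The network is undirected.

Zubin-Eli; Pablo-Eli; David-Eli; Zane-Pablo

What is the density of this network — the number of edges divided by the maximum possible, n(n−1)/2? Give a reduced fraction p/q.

2/5

There are 4 edges and 5 nodes, so the maximum possible is C(5,2) = 10.
Density = 4/10 = 2/5.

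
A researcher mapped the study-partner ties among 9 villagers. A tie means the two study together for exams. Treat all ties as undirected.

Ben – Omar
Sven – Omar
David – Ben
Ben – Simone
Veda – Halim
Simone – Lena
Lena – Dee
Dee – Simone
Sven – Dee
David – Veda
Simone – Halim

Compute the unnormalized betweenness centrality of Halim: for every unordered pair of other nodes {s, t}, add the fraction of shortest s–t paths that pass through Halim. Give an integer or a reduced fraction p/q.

7/2

Pairs whose geodesics pass through Halim — Veda–Simone: 1; Veda–Lena: 1; Veda–Dee: 1; Veda–Sven: 1/2.
All other pairs contribute 0.
Summing the contributions gives betweenness(Halim) = 7/2.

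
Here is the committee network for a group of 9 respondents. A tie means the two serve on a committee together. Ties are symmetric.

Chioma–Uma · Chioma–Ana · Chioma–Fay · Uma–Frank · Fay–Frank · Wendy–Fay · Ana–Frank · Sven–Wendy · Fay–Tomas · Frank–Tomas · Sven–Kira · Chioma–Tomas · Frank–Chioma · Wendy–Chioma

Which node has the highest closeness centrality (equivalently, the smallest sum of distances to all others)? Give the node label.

Chioma

Farness (sum of distances to all others) for each node — Ana:17, Chioma:11, Fay:13, Frank:14, Kira:25, Sven:18, Tomas:16, Uma:17, Wendy:13.
The smallest farness is 11, for Chioma, so Chioma has the highest closeness.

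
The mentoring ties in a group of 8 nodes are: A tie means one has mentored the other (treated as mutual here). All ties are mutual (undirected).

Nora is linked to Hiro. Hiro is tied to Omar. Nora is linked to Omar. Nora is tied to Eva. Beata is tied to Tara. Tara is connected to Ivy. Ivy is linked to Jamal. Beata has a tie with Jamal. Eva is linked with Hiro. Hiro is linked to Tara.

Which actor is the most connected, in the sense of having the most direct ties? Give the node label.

Hiro

Degrees — Beata:2, Eva:2, Hiro:4, Ivy:2, Jamal:2, Nora:3, Omar:2, Tara:3.
The maximum is 4, attained only by Hiro.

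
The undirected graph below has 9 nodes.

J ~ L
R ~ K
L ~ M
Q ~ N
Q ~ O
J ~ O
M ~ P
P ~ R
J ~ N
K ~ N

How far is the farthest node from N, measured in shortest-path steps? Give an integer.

Distances from N: J:1, K:1, L:2, M:3, O:2, P:3, Q:1, R:2.
The largest is 3 (to M and P), so the eccentricity of N is 3.

3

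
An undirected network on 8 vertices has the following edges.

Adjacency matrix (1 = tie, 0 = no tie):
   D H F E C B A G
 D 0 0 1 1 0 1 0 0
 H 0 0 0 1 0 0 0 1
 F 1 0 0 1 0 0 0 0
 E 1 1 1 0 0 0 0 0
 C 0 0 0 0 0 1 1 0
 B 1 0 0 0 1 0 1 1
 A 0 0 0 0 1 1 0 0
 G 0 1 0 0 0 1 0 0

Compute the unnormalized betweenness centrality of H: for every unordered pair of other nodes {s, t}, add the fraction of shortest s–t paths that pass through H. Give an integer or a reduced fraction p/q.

Pairs whose geodesics pass through H — F–G: 1/2; E–G: 1.
All other pairs contribute 0.
Summing the contributions gives betweenness(H) = 3/2.

3/2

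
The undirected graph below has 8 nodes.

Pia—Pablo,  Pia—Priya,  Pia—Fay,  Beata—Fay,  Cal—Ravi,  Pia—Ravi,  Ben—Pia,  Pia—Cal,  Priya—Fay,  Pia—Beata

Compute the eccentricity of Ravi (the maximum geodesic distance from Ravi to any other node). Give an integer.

Distances from Ravi: Beata:2, Ben:2, Cal:1, Fay:2, Pablo:2, Pia:1, Priya:2.
The largest is 2 (to Fay, Priya, Pablo, Ben, and Beata), so the eccentricity of Ravi is 2.

2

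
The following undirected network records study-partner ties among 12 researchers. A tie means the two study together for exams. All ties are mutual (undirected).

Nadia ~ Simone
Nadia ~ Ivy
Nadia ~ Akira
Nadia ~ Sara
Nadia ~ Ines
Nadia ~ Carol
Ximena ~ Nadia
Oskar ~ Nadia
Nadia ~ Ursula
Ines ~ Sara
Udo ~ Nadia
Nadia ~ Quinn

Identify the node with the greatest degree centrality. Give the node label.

Degrees — Akira:1, Carol:1, Ines:2, Ivy:1, Nadia:11, Oskar:1, Quinn:1, Sara:2, Simone:1, Udo:1, Ursula:1, Ximena:1.
The maximum is 11, attained only by Nadia.

Nadia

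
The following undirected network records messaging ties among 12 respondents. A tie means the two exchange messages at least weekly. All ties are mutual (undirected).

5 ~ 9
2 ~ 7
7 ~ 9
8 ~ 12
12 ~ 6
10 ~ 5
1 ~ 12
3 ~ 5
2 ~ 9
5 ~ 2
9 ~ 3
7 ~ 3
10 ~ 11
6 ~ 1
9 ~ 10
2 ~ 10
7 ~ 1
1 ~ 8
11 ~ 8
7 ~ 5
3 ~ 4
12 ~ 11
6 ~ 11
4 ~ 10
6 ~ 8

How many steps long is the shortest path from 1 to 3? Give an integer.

One shortest route is 1 – 7 – 3, which uses 2 edges, and 1 and 3 are not directly tied, so nothing shorter exists. So d(1,3) = 2.

2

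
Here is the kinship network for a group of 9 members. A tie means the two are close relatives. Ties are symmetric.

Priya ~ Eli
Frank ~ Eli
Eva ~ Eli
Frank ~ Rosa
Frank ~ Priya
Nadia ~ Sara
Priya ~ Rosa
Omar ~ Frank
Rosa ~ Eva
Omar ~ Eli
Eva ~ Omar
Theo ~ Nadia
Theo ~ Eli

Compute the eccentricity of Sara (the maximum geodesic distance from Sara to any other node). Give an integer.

5

Distances from Sara: Eli:3, Eva:4, Frank:4, Nadia:1, Omar:4, Priya:4, Rosa:5, Theo:2.
The largest is 5 (to Rosa), so the eccentricity of Sara is 5.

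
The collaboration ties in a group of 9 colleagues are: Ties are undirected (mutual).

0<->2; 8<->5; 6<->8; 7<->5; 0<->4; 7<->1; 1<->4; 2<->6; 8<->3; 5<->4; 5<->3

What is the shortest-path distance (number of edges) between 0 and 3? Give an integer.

3

One shortest route is 0 – 4 – 5 – 3, which uses 3 edges, and at distance 2 from 0 we only reach {1, 5, 6}, which does not include 3. So d(0,3) = 3.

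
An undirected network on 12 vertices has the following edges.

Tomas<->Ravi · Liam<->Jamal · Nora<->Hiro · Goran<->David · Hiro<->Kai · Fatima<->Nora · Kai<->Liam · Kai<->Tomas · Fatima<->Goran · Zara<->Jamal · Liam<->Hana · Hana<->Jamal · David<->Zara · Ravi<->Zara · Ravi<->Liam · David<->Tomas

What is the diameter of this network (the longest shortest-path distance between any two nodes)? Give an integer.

5

Eccentricity of each node (its greatest distance to any other): David:3, Fatima:5, Goran:4, Hana:5, Hiro:4, Jamal:4, Kai:3, Liam:4, Nora:4, Ravi:4, Tomas:3, Zara:4.
The maximum eccentricity is 5, realized for instance by the pair Fatima–Hana via Fatima – Nora – Hiro – Kai – Liam – Hana. So the diameter is 5.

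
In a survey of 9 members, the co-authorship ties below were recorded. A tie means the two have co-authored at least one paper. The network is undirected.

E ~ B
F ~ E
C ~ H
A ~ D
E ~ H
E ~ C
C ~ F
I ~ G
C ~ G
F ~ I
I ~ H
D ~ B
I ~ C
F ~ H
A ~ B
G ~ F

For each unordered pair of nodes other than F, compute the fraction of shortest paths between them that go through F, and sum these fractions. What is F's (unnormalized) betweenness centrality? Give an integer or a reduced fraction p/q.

11/3

Pairs whose geodesics pass through F — A–G: 1/2; A–I: 1/3; D–G: 1/2; D–I: 1/3; B–G: 1/2; B–I: 1/3; G–H: 1/3; G–E: 1/2; I–E: 1/3.
All other pairs contribute 0.
Summing the contributions gives betweenness(F) = 11/3.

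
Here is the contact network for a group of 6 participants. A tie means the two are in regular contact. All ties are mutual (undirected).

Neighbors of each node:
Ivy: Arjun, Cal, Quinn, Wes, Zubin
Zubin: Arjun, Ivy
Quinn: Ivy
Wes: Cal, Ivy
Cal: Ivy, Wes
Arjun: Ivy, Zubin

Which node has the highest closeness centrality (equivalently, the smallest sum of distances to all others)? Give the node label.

Ivy

Farness (sum of distances to all others) for each node — Arjun:8, Cal:8, Ivy:5, Quinn:9, Wes:8, Zubin:8.
The smallest farness is 5, for Ivy, so Ivy has the highest closeness.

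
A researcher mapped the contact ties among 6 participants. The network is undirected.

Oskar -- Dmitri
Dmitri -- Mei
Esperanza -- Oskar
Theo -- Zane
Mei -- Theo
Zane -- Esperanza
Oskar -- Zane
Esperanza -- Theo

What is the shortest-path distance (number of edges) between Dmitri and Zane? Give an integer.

2

One shortest route is Dmitri – Oskar – Zane, which uses 2 edges, and Dmitri and Zane are not directly tied, so nothing shorter exists. So d(Dmitri,Zane) = 2.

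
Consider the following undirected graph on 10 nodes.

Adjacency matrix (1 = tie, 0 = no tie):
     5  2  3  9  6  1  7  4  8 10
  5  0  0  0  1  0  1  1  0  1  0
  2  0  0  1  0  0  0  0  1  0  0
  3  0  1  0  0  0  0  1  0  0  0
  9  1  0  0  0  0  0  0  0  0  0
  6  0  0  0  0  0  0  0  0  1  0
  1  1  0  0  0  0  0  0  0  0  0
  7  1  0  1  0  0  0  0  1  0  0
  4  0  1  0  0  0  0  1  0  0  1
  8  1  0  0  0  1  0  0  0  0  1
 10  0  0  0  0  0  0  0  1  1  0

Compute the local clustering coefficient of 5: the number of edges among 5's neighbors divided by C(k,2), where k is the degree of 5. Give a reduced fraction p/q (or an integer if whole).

5's neighbors: 1, 7, 8, and 9 (k = 4).
Possible neighbor pairs: C(4,2) = 6. Edges among them: none → e = 0.
Clustering(5) = 0/6 = 0.

0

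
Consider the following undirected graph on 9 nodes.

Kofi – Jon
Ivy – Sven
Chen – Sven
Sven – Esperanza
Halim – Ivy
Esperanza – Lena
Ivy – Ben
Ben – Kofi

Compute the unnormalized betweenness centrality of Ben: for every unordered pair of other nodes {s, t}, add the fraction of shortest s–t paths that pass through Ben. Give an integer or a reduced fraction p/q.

Pairs whose geodesics pass through Ben — Chen–Jon: 1; Chen–Kofi: 1; Lena–Jon: 1; Lena–Kofi: 1; Jon–Halim: 1; Jon–Ivy: 1; Jon–Esperanza: 1; Jon–Sven: 1; Halim–Kofi: 1; Ivy–Kofi: 1; Kofi–Esperanza: 1; Kofi–Sven: 1.
All other pairs contribute 0.
Summing the contributions gives betweenness(Ben) = 12.

12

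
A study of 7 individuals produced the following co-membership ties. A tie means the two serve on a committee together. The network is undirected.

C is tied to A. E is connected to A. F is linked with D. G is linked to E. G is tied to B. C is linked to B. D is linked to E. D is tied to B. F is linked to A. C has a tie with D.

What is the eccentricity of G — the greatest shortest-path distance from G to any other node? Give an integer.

3

Distances from G: A:2, B:1, C:2, D:2, E:1, F:3.
The largest is 3 (to F), so the eccentricity of G is 3.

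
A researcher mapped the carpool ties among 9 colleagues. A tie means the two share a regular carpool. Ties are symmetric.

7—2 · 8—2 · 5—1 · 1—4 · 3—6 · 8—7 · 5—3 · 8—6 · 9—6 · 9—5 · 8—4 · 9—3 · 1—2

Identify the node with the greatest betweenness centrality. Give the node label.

Unnormalized betweenness of each node: 1:6, 2:3, 3:1, 4:1, 5:9/2, 6:13/2, 7:0, 8:9, 9:1.
8 has the largest value, 9, making it the main broker — the node through which the most shortest paths run.

8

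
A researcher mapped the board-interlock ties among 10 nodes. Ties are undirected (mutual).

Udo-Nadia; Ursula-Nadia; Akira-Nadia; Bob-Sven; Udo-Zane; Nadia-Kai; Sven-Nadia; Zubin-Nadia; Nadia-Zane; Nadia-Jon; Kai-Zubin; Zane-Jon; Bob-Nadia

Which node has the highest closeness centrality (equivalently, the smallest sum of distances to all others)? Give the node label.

Farness (sum of distances to all others) for each node — Akira:17, Bob:16, Jon:16, Kai:16, Nadia:9, Sven:16, Udo:16, Ursula:17, Zane:15, Zubin:16.
The smallest farness is 9, for Nadia, so Nadia has the highest closeness.

Nadia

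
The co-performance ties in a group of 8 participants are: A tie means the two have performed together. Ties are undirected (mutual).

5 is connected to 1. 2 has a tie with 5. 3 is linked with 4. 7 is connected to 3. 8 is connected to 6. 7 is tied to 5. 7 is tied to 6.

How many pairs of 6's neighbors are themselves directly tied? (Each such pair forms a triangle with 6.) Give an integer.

0

6's neighbors are 7 and 8, but none of them are tied to each other, so no triangle contains 6.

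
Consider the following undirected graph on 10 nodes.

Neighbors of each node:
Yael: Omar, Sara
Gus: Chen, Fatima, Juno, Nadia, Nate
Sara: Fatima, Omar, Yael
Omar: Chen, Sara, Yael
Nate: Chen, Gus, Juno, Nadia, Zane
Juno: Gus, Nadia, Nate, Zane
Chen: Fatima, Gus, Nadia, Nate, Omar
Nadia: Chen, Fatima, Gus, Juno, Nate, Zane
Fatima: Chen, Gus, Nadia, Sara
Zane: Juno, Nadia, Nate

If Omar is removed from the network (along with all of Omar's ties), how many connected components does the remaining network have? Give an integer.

Omar's neighbors (Chen, Sara, and Yael) remain reachable from one another through other ties, so the rest of the network stays in one piece.

1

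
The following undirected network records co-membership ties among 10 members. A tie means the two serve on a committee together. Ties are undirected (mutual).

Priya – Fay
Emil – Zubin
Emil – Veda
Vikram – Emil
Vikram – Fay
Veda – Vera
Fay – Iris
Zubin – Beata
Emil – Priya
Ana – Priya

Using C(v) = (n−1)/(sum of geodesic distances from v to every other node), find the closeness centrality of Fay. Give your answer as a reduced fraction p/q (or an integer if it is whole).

3/7

Distances from Fay: Ana:2, Beata:4, Emil:2, Iris:1, Priya:1, Veda:3, Vera:4, Vikram:1, Zubin:3. Sum = 21.
n = 10, so closeness = 9/21 = 3/7.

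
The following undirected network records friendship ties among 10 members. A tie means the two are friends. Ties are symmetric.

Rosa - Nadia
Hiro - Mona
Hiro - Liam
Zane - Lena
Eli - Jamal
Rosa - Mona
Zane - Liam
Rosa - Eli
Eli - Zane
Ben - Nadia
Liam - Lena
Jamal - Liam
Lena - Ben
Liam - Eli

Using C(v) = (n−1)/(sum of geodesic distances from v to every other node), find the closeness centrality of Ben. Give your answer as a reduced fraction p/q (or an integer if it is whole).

9/20

Distances from Ben: Eli:3, Hiro:3, Jamal:3, Lena:1, Liam:2, Mona:3, Nadia:1, Rosa:2, Zane:2. Sum = 20.
n = 10, so closeness = 9/20.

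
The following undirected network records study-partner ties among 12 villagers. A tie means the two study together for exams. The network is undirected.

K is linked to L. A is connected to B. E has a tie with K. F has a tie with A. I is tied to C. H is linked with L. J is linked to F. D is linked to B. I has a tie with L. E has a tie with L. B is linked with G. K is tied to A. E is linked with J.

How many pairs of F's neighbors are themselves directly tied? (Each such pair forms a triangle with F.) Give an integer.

0

F's neighbors are A and J, but none of them are tied to each other, so no triangle contains F.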